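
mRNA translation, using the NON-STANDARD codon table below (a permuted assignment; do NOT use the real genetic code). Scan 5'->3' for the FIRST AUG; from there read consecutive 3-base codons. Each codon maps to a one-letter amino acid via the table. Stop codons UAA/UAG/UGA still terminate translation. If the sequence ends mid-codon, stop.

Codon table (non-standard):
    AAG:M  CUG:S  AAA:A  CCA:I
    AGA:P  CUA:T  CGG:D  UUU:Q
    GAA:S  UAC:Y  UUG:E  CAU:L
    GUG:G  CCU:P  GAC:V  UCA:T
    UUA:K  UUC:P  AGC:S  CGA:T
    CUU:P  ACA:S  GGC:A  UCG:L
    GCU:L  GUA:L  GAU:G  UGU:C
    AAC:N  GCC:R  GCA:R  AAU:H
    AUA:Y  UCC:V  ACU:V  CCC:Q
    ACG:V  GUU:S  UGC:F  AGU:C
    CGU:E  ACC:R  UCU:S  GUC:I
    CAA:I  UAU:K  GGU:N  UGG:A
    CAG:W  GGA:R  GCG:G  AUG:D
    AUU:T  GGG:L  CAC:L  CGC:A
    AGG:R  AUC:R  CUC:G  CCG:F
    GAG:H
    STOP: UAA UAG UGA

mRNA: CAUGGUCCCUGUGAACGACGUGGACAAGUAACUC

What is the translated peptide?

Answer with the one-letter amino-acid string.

start AUG at pos 1
pos 1: AUG -> D; peptide=D
pos 4: GUC -> I; peptide=DI
pos 7: CCU -> P; peptide=DIP
pos 10: GUG -> G; peptide=DIPG
pos 13: AAC -> N; peptide=DIPGN
pos 16: GAC -> V; peptide=DIPGNV
pos 19: GUG -> G; peptide=DIPGNVG
pos 22: GAC -> V; peptide=DIPGNVGV
pos 25: AAG -> M; peptide=DIPGNVGVM
pos 28: UAA -> STOP

Answer: DIPGNVGVM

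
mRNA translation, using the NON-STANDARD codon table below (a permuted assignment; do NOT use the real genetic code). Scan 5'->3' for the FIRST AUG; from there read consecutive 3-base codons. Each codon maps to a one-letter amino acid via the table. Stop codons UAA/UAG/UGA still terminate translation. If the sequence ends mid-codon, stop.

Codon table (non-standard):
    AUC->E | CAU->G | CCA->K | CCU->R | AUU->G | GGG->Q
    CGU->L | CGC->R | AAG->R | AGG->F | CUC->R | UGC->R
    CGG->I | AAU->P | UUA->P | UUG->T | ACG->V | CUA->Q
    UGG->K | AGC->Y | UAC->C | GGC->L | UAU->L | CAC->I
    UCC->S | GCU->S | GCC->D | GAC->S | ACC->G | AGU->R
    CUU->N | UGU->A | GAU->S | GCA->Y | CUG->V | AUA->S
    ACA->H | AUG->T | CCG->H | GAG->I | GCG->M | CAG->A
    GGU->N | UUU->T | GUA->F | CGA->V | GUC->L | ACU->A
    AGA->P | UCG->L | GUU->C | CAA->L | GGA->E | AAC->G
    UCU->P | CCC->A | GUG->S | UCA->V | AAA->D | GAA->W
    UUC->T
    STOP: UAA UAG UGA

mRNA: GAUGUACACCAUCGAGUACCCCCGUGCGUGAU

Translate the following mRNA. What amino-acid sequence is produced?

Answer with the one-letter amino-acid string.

start AUG at pos 1
pos 1: AUG -> T; peptide=T
pos 4: UAC -> C; peptide=TC
pos 7: ACC -> G; peptide=TCG
pos 10: AUC -> E; peptide=TCGE
pos 13: GAG -> I; peptide=TCGEI
pos 16: UAC -> C; peptide=TCGEIC
pos 19: CCC -> A; peptide=TCGEICA
pos 22: CGU -> L; peptide=TCGEICAL
pos 25: GCG -> M; peptide=TCGEICALM
pos 28: UGA -> STOP

Answer: TCGEICALM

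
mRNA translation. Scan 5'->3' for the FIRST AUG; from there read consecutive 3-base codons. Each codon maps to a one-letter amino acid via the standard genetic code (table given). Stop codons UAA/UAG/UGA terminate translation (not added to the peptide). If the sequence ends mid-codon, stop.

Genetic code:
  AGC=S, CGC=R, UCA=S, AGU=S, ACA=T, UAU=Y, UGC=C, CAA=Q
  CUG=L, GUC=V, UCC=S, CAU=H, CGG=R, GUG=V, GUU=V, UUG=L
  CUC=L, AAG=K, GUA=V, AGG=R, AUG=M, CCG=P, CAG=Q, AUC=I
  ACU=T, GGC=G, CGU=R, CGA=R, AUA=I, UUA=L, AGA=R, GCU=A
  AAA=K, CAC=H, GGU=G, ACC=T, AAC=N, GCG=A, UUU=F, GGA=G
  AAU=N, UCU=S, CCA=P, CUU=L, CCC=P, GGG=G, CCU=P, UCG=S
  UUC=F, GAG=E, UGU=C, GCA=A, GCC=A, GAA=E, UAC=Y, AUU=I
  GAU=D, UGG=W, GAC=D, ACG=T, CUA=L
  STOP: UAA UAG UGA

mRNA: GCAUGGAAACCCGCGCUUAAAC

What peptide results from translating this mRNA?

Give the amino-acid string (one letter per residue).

start AUG at pos 2
pos 2: AUG -> M; peptide=M
pos 5: GAA -> E; peptide=ME
pos 8: ACC -> T; peptide=MET
pos 11: CGC -> R; peptide=METR
pos 14: GCU -> A; peptide=METRA
pos 17: UAA -> STOP

Answer: METRA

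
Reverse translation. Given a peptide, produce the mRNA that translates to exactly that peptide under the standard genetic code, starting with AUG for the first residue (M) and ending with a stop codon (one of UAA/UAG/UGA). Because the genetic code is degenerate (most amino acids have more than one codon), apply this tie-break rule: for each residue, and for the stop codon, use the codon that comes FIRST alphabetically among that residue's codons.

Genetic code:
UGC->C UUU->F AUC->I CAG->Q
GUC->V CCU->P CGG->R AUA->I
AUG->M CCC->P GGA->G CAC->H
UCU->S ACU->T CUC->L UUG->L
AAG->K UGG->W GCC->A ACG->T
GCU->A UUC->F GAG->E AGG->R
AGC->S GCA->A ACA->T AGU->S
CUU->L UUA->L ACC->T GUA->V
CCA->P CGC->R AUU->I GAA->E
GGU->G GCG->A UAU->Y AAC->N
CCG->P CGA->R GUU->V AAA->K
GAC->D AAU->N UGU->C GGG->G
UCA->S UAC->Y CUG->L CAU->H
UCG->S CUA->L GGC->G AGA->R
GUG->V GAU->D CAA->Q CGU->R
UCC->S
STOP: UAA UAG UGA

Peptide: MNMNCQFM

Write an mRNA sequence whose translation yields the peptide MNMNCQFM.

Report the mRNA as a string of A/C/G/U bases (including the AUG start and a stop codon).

residue 1: M -> AUG (start codon)
residue 2: N codons sorted = AAC,AAU -> pick first = AAC
residue 3: M -> AUG (only codon)
residue 4: N codons sorted = AAC,AAU -> pick first = AAC
residue 5: C codons sorted = UGC,UGU -> pick first = UGC
residue 6: Q codons sorted = CAA,CAG -> pick first = CAA
residue 7: F codons sorted = UUC,UUU -> pick first = UUC
residue 8: M -> AUG (only codon)
terminator: stop codons sorted = UAA,UAG,UGA -> pick first = UAA

Answer: mRNA: AUGAACAUGAACUGCCAAUUCAUGUAA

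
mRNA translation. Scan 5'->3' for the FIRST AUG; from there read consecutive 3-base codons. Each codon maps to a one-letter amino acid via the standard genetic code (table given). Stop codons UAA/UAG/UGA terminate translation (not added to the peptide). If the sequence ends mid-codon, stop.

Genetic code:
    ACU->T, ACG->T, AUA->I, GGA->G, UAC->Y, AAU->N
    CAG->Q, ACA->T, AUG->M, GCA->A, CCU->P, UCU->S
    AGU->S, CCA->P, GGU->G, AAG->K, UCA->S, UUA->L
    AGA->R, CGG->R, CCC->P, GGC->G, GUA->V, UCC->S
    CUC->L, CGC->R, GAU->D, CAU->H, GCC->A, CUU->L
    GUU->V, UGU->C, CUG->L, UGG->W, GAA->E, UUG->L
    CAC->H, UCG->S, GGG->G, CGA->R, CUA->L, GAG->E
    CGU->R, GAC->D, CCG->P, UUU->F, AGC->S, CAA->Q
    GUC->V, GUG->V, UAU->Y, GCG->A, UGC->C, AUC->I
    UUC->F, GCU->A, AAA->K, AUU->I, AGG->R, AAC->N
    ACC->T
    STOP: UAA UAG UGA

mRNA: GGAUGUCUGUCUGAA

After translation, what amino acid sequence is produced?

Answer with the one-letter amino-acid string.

start AUG at pos 2
pos 2: AUG -> M; peptide=M
pos 5: UCU -> S; peptide=MS
pos 8: GUC -> V; peptide=MSV
pos 11: UGA -> STOP

Answer: MSV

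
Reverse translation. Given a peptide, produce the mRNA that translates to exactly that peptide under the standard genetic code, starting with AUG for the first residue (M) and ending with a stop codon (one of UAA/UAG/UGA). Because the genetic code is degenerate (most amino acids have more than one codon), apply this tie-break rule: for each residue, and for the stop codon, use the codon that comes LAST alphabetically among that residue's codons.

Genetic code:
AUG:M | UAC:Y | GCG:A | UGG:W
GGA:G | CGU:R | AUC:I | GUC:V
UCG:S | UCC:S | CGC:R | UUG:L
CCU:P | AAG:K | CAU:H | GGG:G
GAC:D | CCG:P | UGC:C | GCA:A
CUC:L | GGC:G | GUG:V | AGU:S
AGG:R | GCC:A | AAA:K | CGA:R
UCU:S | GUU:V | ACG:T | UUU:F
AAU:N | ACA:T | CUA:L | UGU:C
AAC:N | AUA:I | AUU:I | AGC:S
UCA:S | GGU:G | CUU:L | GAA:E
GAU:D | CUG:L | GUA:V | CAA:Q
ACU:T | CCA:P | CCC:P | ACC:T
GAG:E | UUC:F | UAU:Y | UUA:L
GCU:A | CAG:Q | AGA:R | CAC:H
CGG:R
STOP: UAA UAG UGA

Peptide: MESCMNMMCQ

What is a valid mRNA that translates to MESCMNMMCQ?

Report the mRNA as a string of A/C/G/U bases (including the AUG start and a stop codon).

residue 1: M -> AUG (start codon)
residue 2: E codons sorted = GAA,GAG -> pick last = GAG
residue 3: S codons sorted = AGC,AGU,UCA,UCC,UCG,UCU -> pick last = UCU
residue 4: C codons sorted = UGC,UGU -> pick last = UGU
residue 5: M -> AUG (only codon)
residue 6: N codons sorted = AAC,AAU -> pick last = AAU
residue 7: M -> AUG (only codon)
residue 8: M -> AUG (only codon)
residue 9: C codons sorted = UGC,UGU -> pick last = UGU
residue 10: Q codons sorted = CAA,CAG -> pick last = CAG
terminator: stop codons sorted = UAA,UAG,UGA -> pick last = UGA

Answer: mRNA: AUGGAGUCUUGUAUGAAUAUGAUGUGUCAGUGA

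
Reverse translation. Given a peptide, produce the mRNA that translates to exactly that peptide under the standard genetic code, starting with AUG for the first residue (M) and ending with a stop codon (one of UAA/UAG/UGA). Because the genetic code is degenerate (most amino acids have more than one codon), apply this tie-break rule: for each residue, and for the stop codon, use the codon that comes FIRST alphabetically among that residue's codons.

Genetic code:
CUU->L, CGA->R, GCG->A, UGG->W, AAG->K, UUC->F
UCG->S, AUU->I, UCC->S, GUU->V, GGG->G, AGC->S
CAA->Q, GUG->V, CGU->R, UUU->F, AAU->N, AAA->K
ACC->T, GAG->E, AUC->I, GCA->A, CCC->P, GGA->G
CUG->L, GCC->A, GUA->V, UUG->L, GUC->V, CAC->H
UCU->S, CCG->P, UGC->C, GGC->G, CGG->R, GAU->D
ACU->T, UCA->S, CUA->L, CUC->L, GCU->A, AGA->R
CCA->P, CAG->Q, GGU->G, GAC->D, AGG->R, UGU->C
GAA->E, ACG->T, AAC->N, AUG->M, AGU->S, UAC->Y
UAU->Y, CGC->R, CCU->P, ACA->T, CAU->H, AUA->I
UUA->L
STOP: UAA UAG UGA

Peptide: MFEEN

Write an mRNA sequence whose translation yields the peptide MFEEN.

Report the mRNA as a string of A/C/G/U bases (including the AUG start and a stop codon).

Answer: mRNA: AUGUUCGAAGAAAACUAA

Derivation:
residue 1: M -> AUG (start codon)
residue 2: F codons sorted = UUC,UUU -> pick first = UUC
residue 3: E codons sorted = GAA,GAG -> pick first = GAA
residue 4: E codons sorted = GAA,GAG -> pick first = GAA
residue 5: N codons sorted = AAC,AAU -> pick first = AAC
terminator: stop codons sorted = UAA,UAG,UGA -> pick first = UAA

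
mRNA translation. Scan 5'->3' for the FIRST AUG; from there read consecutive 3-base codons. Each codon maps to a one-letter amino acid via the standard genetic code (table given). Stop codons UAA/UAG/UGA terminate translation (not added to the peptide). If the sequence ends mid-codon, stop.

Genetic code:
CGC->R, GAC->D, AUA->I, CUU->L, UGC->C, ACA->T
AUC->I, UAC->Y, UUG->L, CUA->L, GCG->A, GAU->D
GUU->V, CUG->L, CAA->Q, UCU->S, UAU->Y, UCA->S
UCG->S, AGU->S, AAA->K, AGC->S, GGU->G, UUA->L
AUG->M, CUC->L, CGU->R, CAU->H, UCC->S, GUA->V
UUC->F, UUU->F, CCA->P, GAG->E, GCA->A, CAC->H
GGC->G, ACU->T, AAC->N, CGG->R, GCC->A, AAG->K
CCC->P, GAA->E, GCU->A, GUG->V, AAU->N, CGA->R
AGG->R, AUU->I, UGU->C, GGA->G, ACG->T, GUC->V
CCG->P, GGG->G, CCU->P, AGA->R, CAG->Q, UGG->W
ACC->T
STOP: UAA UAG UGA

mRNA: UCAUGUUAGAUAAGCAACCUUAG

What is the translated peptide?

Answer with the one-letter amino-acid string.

start AUG at pos 2
pos 2: AUG -> M; peptide=M
pos 5: UUA -> L; peptide=ML
pos 8: GAU -> D; peptide=MLD
pos 11: AAG -> K; peptide=MLDK
pos 14: CAA -> Q; peptide=MLDKQ
pos 17: CCU -> P; peptide=MLDKQP
pos 20: UAG -> STOP

Answer: MLDKQP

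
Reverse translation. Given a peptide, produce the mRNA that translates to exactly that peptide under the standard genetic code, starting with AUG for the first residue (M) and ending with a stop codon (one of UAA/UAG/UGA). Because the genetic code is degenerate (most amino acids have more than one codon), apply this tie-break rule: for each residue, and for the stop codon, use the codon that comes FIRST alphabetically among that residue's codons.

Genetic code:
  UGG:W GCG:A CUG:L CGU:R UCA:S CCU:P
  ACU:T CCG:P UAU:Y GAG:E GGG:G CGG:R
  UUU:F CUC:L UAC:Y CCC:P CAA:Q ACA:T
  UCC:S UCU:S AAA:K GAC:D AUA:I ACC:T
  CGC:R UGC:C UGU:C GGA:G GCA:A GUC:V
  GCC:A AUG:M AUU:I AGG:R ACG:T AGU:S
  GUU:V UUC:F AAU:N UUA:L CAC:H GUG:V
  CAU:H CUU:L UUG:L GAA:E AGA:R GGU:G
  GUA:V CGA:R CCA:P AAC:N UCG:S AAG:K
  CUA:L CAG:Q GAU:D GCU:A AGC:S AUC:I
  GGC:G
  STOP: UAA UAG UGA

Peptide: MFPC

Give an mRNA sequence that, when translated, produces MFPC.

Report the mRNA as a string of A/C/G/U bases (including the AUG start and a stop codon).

residue 1: M -> AUG (start codon)
residue 2: F codons sorted = UUC,UUU -> pick first = UUC
residue 3: P codons sorted = CCA,CCC,CCG,CCU -> pick first = CCA
residue 4: C codons sorted = UGC,UGU -> pick first = UGC
terminator: stop codons sorted = UAA,UAG,UGA -> pick first = UAA

Answer: mRNA: AUGUUCCCAUGCUAA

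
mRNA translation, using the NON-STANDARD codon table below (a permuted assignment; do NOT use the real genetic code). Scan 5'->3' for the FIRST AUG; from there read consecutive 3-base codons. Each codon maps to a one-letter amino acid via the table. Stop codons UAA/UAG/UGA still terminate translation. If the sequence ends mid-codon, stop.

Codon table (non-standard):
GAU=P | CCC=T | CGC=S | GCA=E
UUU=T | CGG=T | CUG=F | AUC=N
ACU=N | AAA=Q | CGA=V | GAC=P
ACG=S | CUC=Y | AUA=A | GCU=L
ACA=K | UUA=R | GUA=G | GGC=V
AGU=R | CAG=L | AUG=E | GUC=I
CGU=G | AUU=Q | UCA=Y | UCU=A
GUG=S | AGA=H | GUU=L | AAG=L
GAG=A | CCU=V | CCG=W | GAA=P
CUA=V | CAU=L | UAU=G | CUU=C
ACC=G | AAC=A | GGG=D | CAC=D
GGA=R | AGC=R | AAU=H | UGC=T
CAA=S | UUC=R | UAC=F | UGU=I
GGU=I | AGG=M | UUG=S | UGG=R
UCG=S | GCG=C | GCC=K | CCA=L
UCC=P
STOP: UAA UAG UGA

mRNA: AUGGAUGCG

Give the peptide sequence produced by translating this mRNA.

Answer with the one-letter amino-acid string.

start AUG at pos 0
pos 0: AUG -> E; peptide=E
pos 3: GAU -> P; peptide=EP
pos 6: GCG -> C; peptide=EPC
pos 9: only 0 nt remain (<3), stop (end of mRNA)

Answer: EPC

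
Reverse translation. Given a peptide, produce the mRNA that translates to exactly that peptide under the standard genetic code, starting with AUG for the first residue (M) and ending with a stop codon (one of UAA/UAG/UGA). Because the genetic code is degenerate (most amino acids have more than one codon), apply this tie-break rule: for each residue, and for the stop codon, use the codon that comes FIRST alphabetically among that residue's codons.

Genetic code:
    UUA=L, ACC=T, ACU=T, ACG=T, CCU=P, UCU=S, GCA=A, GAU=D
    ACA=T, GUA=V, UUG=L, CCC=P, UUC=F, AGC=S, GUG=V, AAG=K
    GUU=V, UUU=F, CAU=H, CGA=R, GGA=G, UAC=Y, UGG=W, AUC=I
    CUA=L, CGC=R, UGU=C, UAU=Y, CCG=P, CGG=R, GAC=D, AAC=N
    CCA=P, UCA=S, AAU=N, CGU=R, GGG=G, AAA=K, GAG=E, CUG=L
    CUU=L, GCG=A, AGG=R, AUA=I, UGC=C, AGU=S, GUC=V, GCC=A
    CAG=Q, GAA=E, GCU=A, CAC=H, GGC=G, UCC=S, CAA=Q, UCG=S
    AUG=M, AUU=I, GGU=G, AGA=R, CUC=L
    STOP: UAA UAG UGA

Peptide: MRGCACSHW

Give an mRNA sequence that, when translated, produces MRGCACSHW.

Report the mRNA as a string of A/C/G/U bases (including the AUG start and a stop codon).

residue 1: M -> AUG (start codon)
residue 2: R codons sorted = AGA,AGG,CGA,CGC,CGG,CGU -> pick first = AGA
residue 3: G codons sorted = GGA,GGC,GGG,GGU -> pick first = GGA
residue 4: C codons sorted = UGC,UGU -> pick first = UGC
residue 5: A codons sorted = GCA,GCC,GCG,GCU -> pick first = GCA
residue 6: C codons sorted = UGC,UGU -> pick first = UGC
residue 7: S codons sorted = AGC,AGU,UCA,UCC,UCG,UCU -> pick first = AGC
residue 8: H codons sorted = CAC,CAU -> pick first = CAC
residue 9: W -> UGG (only codon)
terminator: stop codons sorted = UAA,UAG,UGA -> pick first = UAA

Answer: mRNA: AUGAGAGGAUGCGCAUGCAGCCACUGGUAA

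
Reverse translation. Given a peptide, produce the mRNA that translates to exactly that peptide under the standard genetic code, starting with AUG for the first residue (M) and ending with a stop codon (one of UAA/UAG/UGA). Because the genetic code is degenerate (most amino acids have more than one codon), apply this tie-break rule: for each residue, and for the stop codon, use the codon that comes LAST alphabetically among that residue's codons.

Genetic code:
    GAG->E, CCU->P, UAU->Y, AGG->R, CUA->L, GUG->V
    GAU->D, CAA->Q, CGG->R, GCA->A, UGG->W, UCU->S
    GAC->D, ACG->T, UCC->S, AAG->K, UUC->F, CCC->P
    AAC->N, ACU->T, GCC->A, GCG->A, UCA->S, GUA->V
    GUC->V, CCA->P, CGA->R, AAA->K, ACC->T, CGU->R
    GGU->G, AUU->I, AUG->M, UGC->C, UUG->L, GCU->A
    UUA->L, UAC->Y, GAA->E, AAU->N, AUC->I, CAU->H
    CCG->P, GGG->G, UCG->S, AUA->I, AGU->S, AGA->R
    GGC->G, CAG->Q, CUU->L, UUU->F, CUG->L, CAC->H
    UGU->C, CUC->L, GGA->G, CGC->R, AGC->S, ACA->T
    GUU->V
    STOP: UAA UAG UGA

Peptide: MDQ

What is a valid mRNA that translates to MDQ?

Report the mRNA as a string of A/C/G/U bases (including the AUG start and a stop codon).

residue 1: M -> AUG (start codon)
residue 2: D codons sorted = GAC,GAU -> pick last = GAU
residue 3: Q codons sorted = CAA,CAG -> pick last = CAG
terminator: stop codons sorted = UAA,UAG,UGA -> pick last = UGA

Answer: mRNA: AUGGAUCAGUGA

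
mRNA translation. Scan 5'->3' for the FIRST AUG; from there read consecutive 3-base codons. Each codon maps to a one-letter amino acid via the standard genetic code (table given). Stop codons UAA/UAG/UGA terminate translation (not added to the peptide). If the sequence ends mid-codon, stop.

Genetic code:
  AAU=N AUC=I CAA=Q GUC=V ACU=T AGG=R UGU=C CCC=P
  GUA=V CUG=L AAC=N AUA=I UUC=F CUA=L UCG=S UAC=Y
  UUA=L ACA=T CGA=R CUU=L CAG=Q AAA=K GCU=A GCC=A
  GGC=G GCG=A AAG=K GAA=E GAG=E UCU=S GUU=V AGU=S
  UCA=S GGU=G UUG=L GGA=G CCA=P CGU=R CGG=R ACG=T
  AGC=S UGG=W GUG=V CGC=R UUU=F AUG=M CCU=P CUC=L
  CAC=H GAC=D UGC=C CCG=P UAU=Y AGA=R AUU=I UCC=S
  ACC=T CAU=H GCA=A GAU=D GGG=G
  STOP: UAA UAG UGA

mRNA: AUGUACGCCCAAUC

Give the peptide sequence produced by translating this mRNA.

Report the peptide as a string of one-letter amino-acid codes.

start AUG at pos 0
pos 0: AUG -> M; peptide=M
pos 3: UAC -> Y; peptide=MY
pos 6: GCC -> A; peptide=MYA
pos 9: CAA -> Q; peptide=MYAQ
pos 12: only 2 nt remain (<3), stop (end of mRNA)

Answer: MYAQ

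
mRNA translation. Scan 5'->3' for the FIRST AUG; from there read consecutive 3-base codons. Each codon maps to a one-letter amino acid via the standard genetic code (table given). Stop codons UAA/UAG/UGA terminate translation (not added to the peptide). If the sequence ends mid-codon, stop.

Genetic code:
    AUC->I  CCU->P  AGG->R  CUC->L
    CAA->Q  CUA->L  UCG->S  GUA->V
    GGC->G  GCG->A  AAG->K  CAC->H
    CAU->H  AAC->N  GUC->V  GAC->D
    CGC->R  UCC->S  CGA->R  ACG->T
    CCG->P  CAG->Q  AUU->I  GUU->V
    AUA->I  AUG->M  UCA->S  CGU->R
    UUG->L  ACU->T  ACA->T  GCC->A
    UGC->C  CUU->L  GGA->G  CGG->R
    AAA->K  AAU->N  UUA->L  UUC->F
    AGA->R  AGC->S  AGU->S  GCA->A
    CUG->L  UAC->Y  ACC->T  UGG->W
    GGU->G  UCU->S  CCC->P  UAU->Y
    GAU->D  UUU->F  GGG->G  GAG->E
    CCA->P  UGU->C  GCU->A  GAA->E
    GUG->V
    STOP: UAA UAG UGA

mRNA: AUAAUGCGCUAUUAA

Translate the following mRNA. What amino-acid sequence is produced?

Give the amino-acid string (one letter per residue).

start AUG at pos 3
pos 3: AUG -> M; peptide=M
pos 6: CGC -> R; peptide=MR
pos 9: UAU -> Y; peptide=MRY
pos 12: UAA -> STOP

Answer: MRY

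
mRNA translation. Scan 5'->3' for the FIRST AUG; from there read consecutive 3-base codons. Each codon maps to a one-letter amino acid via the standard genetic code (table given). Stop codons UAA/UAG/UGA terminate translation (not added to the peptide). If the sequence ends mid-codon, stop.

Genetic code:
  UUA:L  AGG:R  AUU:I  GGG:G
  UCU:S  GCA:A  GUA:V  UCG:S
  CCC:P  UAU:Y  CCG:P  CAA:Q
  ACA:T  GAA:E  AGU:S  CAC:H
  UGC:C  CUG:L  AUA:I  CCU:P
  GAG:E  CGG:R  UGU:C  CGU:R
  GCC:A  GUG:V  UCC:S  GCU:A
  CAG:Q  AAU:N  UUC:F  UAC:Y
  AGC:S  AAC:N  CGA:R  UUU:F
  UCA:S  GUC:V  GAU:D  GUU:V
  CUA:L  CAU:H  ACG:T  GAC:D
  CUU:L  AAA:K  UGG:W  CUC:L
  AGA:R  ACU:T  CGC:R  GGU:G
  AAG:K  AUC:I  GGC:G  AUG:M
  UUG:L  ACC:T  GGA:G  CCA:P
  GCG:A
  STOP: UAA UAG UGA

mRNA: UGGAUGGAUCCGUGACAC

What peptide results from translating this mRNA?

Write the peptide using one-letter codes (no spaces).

start AUG at pos 3
pos 3: AUG -> M; peptide=M
pos 6: GAU -> D; peptide=MD
pos 9: CCG -> P; peptide=MDP
pos 12: UGA -> STOP

Answer: MDP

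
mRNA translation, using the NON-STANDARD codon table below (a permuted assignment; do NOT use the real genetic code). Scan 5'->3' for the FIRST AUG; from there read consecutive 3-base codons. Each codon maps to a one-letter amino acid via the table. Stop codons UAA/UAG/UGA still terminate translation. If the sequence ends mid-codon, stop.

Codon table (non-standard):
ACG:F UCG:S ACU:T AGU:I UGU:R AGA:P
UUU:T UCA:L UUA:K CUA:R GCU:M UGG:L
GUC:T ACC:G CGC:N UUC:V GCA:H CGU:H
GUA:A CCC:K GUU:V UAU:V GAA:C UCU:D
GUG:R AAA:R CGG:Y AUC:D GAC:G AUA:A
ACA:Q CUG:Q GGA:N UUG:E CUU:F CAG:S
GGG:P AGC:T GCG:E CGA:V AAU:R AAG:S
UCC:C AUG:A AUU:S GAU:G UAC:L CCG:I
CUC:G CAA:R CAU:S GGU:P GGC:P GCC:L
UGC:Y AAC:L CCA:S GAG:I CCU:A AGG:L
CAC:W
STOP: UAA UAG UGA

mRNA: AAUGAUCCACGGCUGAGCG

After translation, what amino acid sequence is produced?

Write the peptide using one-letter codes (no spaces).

start AUG at pos 1
pos 1: AUG -> A; peptide=A
pos 4: AUC -> D; peptide=AD
pos 7: CAC -> W; peptide=ADW
pos 10: GGC -> P; peptide=ADWP
pos 13: UGA -> STOP

Answer: ADWP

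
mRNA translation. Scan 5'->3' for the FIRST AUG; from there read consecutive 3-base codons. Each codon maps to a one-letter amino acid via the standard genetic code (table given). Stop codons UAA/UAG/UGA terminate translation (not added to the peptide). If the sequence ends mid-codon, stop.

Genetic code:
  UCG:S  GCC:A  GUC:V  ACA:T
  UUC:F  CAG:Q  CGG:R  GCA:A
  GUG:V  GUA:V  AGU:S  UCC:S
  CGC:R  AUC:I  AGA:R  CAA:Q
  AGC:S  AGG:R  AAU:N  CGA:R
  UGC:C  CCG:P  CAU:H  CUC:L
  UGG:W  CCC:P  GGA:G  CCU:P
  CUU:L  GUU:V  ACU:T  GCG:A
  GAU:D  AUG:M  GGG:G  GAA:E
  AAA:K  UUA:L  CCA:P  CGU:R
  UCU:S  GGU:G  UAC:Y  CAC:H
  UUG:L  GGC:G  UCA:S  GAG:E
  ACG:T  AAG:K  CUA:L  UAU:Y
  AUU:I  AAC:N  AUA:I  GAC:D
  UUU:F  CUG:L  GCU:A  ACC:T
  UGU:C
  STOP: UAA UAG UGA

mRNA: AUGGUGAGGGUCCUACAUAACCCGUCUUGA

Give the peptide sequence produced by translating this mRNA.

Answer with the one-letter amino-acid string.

Answer: MVRVLHNPS

Derivation:
start AUG at pos 0
pos 0: AUG -> M; peptide=M
pos 3: GUG -> V; peptide=MV
pos 6: AGG -> R; peptide=MVR
pos 9: GUC -> V; peptide=MVRV
pos 12: CUA -> L; peptide=MVRVL
pos 15: CAU -> H; peptide=MVRVLH
pos 18: AAC -> N; peptide=MVRVLHN
pos 21: CCG -> P; peptide=MVRVLHNP
pos 24: UCU -> S; peptide=MVRVLHNPS
pos 27: UGA -> STOP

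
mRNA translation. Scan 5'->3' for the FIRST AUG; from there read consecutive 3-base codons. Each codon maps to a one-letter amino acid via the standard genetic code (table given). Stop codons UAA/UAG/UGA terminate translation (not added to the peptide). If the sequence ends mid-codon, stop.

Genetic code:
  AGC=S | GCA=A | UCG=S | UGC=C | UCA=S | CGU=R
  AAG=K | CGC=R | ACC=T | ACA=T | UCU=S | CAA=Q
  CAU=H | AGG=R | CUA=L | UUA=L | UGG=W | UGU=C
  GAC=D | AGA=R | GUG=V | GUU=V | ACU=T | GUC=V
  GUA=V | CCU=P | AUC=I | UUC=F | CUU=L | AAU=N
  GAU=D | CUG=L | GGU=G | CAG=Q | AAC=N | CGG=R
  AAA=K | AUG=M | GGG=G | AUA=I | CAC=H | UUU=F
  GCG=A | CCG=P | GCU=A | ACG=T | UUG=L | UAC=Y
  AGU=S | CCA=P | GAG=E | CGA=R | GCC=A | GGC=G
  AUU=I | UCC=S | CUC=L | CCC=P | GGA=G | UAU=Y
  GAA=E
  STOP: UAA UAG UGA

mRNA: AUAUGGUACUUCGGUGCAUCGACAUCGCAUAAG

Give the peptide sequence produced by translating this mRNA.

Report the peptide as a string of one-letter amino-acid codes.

Answer: MVLRCIDIA

Derivation:
start AUG at pos 2
pos 2: AUG -> M; peptide=M
pos 5: GUA -> V; peptide=MV
pos 8: CUU -> L; peptide=MVL
pos 11: CGG -> R; peptide=MVLR
pos 14: UGC -> C; peptide=MVLRC
pos 17: AUC -> I; peptide=MVLRCI
pos 20: GAC -> D; peptide=MVLRCID
pos 23: AUC -> I; peptide=MVLRCIDI
pos 26: GCA -> A; peptide=MVLRCIDIA
pos 29: UAA -> STOP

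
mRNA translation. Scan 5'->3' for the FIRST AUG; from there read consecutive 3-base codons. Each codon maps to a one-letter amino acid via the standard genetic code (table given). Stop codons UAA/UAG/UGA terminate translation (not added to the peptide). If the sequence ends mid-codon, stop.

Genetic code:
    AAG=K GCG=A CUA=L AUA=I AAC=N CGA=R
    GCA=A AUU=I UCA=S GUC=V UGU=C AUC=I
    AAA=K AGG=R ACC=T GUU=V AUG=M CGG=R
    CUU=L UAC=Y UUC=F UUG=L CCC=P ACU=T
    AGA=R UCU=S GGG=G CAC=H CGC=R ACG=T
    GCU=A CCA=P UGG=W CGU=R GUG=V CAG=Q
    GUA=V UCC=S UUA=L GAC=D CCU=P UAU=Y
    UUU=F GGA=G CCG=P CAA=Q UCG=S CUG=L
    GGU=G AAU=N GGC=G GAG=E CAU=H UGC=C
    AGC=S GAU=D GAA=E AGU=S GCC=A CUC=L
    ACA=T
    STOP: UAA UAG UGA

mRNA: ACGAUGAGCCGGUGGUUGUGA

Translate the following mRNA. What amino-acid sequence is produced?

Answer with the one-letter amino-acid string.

Answer: MSRWL

Derivation:
start AUG at pos 3
pos 3: AUG -> M; peptide=M
pos 6: AGC -> S; peptide=MS
pos 9: CGG -> R; peptide=MSR
pos 12: UGG -> W; peptide=MSRW
pos 15: UUG -> L; peptide=MSRWL
pos 18: UGA -> STOP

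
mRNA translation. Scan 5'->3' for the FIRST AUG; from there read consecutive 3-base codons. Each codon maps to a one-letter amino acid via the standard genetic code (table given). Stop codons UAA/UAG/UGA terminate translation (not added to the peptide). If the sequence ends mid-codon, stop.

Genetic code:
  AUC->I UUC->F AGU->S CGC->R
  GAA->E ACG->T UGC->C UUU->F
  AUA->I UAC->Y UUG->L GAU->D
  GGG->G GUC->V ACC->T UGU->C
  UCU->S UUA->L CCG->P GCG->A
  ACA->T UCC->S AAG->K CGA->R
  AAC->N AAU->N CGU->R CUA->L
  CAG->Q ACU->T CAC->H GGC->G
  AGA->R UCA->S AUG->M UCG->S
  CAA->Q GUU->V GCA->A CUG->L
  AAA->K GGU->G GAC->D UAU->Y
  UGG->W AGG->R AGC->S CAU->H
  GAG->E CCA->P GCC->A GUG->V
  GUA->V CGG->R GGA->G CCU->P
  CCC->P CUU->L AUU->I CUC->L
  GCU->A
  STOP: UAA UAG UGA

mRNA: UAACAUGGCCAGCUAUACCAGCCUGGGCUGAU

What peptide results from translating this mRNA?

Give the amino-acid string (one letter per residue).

Answer: MASYTSLG

Derivation:
start AUG at pos 4
pos 4: AUG -> M; peptide=M
pos 7: GCC -> A; peptide=MA
pos 10: AGC -> S; peptide=MAS
pos 13: UAU -> Y; peptide=MASY
pos 16: ACC -> T; peptide=MASYT
pos 19: AGC -> S; peptide=MASYTS
pos 22: CUG -> L; peptide=MASYTSL
pos 25: GGC -> G; peptide=MASYTSLG
pos 28: UGA -> STOP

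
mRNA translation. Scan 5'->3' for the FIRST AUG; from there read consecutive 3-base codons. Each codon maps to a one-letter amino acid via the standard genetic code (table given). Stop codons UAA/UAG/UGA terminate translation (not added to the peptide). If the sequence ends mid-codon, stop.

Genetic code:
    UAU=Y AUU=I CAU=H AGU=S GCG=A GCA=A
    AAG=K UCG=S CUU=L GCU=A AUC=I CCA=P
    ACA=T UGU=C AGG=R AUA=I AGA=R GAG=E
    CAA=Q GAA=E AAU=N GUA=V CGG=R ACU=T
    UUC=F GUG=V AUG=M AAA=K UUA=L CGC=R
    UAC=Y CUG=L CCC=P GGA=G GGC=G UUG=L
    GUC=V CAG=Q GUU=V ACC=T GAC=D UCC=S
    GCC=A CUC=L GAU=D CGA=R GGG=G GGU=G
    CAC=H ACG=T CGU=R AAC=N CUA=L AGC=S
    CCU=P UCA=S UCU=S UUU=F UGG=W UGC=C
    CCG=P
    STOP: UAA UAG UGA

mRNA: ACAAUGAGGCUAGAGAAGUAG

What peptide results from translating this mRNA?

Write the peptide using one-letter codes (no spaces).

Answer: MRLEK

Derivation:
start AUG at pos 3
pos 3: AUG -> M; peptide=M
pos 6: AGG -> R; peptide=MR
pos 9: CUA -> L; peptide=MRL
pos 12: GAG -> E; peptide=MRLE
pos 15: AAG -> K; peptide=MRLEK
pos 18: UAG -> STOP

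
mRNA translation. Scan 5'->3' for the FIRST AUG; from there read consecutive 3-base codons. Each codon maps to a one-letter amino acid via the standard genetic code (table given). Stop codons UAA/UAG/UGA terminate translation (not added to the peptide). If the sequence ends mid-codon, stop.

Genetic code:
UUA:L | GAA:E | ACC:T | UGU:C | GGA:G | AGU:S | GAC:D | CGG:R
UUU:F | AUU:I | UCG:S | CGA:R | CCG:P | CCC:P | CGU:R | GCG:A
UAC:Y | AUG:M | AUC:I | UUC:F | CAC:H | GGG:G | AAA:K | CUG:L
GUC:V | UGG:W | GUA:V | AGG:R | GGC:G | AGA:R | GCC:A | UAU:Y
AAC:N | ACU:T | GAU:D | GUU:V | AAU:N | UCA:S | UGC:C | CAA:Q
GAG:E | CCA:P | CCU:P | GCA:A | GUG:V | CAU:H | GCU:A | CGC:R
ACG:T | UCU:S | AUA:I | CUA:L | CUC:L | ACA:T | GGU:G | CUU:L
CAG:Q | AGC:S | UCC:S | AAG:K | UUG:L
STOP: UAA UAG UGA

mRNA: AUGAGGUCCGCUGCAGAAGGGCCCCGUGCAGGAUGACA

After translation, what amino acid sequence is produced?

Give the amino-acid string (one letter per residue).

Answer: MRSAAEGPRAG

Derivation:
start AUG at pos 0
pos 0: AUG -> M; peptide=M
pos 3: AGG -> R; peptide=MR
pos 6: UCC -> S; peptide=MRS
pos 9: GCU -> A; peptide=MRSA
pos 12: GCA -> A; peptide=MRSAA
pos 15: GAA -> E; peptide=MRSAAE
pos 18: GGG -> G; peptide=MRSAAEG
pos 21: CCC -> P; peptide=MRSAAEGP
pos 24: CGU -> R; peptide=MRSAAEGPR
pos 27: GCA -> A; peptide=MRSAAEGPRA
pos 30: GGA -> G; peptide=MRSAAEGPRAG
pos 33: UGA -> STOP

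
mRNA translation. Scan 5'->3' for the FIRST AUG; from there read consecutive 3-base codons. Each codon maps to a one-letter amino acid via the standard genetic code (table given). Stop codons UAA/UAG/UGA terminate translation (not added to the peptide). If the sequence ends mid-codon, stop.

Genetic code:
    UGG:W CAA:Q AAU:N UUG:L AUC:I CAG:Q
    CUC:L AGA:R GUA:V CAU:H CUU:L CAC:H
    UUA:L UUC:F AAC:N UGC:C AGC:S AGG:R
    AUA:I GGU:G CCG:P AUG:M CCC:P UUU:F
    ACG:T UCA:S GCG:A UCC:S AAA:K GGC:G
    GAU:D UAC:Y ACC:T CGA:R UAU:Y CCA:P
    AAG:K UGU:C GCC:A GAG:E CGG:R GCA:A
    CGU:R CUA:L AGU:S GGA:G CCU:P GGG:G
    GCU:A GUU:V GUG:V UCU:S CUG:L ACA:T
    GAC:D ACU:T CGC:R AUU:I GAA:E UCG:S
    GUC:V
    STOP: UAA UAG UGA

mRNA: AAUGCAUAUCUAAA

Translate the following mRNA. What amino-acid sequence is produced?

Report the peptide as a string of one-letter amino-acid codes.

start AUG at pos 1
pos 1: AUG -> M; peptide=M
pos 4: CAU -> H; peptide=MH
pos 7: AUC -> I; peptide=MHI
pos 10: UAA -> STOP

Answer: MHI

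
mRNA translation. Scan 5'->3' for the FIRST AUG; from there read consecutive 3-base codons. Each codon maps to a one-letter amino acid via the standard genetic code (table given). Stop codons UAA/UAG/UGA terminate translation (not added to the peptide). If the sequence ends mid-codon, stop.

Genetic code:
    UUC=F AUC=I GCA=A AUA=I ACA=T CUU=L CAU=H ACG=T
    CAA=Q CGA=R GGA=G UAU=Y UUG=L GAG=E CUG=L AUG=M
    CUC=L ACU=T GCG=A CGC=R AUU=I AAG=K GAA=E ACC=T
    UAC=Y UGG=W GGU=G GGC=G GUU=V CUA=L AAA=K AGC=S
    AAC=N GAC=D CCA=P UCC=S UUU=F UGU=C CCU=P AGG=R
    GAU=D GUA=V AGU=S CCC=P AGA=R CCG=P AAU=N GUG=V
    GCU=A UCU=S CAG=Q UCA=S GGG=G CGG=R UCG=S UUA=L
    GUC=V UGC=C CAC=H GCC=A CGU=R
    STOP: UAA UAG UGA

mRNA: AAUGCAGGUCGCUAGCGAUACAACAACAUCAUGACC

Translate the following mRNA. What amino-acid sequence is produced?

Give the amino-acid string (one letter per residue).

start AUG at pos 1
pos 1: AUG -> M; peptide=M
pos 4: CAG -> Q; peptide=MQ
pos 7: GUC -> V; peptide=MQV
pos 10: GCU -> A; peptide=MQVA
pos 13: AGC -> S; peptide=MQVAS
pos 16: GAU -> D; peptide=MQVASD
pos 19: ACA -> T; peptide=MQVASDT
pos 22: ACA -> T; peptide=MQVASDTT
pos 25: ACA -> T; peptide=MQVASDTTT
pos 28: UCA -> S; peptide=MQVASDTTTS
pos 31: UGA -> STOP

Answer: MQVASDTTTS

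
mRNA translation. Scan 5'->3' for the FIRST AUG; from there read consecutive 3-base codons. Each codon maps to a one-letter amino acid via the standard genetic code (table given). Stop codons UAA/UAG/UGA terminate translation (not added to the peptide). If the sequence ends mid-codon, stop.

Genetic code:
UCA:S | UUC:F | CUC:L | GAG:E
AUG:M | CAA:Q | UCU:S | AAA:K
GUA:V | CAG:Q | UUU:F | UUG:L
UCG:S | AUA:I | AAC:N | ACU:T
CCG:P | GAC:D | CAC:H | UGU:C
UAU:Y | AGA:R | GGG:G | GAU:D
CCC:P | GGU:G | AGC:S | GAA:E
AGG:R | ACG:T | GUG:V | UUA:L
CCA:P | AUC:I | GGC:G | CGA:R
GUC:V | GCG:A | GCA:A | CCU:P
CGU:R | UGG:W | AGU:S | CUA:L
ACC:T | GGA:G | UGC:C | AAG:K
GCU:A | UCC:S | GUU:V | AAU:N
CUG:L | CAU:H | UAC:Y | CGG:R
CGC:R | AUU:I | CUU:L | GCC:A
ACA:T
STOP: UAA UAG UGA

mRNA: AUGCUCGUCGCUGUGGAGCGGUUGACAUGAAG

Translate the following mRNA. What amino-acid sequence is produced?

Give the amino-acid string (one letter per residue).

Answer: MLVAVERLT

Derivation:
start AUG at pos 0
pos 0: AUG -> M; peptide=M
pos 3: CUC -> L; peptide=ML
pos 6: GUC -> V; peptide=MLV
pos 9: GCU -> A; peptide=MLVA
pos 12: GUG -> V; peptide=MLVAV
pos 15: GAG -> E; peptide=MLVAVE
pos 18: CGG -> R; peptide=MLVAVER
pos 21: UUG -> L; peptide=MLVAVERL
pos 24: ACA -> T; peptide=MLVAVERLT
pos 27: UGA -> STOP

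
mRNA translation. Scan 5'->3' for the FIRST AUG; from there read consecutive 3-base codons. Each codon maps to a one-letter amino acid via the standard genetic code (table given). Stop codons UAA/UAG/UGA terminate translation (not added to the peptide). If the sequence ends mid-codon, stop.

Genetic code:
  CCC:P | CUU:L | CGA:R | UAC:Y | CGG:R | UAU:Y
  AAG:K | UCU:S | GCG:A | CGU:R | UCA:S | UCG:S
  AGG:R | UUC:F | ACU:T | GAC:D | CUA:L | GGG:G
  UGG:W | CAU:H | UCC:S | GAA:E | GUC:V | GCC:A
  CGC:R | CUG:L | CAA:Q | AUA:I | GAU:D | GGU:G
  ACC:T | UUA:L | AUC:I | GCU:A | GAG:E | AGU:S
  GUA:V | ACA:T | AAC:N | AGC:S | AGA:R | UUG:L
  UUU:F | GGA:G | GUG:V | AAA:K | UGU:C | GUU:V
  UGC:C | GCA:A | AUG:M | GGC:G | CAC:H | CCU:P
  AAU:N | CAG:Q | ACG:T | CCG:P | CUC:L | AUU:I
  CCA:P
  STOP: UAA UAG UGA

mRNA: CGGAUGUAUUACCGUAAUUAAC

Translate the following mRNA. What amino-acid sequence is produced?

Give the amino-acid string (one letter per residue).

start AUG at pos 3
pos 3: AUG -> M; peptide=M
pos 6: UAU -> Y; peptide=MY
pos 9: UAC -> Y; peptide=MYY
pos 12: CGU -> R; peptide=MYYR
pos 15: AAU -> N; peptide=MYYRN
pos 18: UAA -> STOP

Answer: MYYRN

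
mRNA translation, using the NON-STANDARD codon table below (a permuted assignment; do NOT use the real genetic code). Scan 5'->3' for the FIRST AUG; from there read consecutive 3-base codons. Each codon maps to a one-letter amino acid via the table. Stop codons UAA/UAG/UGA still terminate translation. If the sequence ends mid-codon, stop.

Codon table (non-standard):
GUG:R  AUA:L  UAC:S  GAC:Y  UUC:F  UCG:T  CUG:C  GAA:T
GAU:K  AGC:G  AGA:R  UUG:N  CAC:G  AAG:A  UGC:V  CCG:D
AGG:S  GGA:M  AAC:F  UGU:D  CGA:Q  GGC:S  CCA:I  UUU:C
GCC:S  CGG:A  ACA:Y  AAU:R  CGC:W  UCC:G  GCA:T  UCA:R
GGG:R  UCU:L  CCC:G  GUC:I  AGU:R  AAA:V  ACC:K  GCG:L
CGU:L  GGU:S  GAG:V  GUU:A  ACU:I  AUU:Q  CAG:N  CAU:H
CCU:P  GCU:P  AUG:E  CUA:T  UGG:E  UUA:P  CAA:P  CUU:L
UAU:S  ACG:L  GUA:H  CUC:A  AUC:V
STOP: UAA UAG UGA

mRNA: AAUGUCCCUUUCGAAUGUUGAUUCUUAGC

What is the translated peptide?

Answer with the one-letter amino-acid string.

Answer: EGLTRAKL

Derivation:
start AUG at pos 1
pos 1: AUG -> E; peptide=E
pos 4: UCC -> G; peptide=EG
pos 7: CUU -> L; peptide=EGL
pos 10: UCG -> T; peptide=EGLT
pos 13: AAU -> R; peptide=EGLTR
pos 16: GUU -> A; peptide=EGLTRA
pos 19: GAU -> K; peptide=EGLTRAK
pos 22: UCU -> L; peptide=EGLTRAKL
pos 25: UAG -> STOP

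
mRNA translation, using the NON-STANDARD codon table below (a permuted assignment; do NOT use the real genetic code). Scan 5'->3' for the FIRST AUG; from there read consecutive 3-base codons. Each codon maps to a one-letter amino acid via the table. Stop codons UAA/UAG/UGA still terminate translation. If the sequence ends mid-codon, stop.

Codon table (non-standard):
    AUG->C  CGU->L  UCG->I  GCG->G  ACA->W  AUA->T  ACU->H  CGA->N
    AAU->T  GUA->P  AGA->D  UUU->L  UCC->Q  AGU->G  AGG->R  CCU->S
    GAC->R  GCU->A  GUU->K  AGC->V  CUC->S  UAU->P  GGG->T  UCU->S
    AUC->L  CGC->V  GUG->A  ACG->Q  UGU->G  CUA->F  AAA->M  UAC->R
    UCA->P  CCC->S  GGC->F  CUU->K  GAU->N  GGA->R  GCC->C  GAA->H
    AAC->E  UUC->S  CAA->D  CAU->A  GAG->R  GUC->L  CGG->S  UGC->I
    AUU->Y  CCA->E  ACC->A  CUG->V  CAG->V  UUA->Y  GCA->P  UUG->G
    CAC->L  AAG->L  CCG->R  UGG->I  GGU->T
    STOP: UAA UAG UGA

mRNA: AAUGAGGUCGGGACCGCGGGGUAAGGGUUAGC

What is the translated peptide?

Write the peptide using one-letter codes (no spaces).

start AUG at pos 1
pos 1: AUG -> C; peptide=C
pos 4: AGG -> R; peptide=CR
pos 7: UCG -> I; peptide=CRI
pos 10: GGA -> R; peptide=CRIR
pos 13: CCG -> R; peptide=CRIRR
pos 16: CGG -> S; peptide=CRIRRS
pos 19: GGU -> T; peptide=CRIRRST
pos 22: AAG -> L; peptide=CRIRRSTL
pos 25: GGU -> T; peptide=CRIRRSTLT
pos 28: UAG -> STOP

Answer: CRIRRSTLT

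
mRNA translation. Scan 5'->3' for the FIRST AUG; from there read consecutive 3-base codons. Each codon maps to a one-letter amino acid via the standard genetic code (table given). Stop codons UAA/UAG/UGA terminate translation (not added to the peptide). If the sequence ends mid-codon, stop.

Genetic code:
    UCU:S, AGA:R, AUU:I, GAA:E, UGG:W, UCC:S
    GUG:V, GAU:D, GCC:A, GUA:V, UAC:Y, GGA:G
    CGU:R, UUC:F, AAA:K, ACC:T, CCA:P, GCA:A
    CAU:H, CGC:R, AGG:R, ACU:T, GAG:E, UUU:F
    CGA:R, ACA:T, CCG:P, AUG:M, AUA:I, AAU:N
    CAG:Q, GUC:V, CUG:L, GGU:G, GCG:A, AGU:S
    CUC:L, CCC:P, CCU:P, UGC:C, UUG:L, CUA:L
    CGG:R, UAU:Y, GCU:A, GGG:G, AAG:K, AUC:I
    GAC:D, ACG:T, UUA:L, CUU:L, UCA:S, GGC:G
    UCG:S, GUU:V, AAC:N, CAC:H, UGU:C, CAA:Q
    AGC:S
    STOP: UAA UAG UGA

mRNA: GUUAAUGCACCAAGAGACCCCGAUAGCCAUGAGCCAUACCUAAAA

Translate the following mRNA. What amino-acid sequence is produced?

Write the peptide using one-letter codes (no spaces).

start AUG at pos 4
pos 4: AUG -> M; peptide=M
pos 7: CAC -> H; peptide=MH
pos 10: CAA -> Q; peptide=MHQ
pos 13: GAG -> E; peptide=MHQE
pos 16: ACC -> T; peptide=MHQET
pos 19: CCG -> P; peptide=MHQETP
pos 22: AUA -> I; peptide=MHQETPI
pos 25: GCC -> A; peptide=MHQETPIA
pos 28: AUG -> M; peptide=MHQETPIAM
pos 31: AGC -> S; peptide=MHQETPIAMS
pos 34: CAU -> H; peptide=MHQETPIAMSH
pos 37: ACC -> T; peptide=MHQETPIAMSHT
pos 40: UAA -> STOP

Answer: MHQETPIAMSHT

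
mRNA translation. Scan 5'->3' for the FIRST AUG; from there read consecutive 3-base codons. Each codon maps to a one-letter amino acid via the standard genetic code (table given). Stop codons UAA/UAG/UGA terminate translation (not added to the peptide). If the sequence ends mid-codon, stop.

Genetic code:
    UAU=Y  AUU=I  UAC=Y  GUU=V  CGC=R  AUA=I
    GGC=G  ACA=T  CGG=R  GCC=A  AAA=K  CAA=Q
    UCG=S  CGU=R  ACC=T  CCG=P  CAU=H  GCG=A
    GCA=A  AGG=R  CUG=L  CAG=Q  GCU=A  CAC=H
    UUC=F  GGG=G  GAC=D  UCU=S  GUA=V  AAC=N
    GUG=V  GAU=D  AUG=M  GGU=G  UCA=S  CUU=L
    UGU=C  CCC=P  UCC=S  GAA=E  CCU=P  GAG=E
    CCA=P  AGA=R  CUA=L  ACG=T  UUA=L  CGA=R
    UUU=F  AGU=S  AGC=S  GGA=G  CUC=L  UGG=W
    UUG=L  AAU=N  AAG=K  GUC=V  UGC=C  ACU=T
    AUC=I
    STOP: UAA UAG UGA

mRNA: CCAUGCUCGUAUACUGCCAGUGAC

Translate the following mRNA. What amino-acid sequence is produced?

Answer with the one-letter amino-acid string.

Answer: MLVYCQ

Derivation:
start AUG at pos 2
pos 2: AUG -> M; peptide=M
pos 5: CUC -> L; peptide=ML
pos 8: GUA -> V; peptide=MLV
pos 11: UAC -> Y; peptide=MLVY
pos 14: UGC -> C; peptide=MLVYC
pos 17: CAG -> Q; peptide=MLVYCQ
pos 20: UGA -> STOP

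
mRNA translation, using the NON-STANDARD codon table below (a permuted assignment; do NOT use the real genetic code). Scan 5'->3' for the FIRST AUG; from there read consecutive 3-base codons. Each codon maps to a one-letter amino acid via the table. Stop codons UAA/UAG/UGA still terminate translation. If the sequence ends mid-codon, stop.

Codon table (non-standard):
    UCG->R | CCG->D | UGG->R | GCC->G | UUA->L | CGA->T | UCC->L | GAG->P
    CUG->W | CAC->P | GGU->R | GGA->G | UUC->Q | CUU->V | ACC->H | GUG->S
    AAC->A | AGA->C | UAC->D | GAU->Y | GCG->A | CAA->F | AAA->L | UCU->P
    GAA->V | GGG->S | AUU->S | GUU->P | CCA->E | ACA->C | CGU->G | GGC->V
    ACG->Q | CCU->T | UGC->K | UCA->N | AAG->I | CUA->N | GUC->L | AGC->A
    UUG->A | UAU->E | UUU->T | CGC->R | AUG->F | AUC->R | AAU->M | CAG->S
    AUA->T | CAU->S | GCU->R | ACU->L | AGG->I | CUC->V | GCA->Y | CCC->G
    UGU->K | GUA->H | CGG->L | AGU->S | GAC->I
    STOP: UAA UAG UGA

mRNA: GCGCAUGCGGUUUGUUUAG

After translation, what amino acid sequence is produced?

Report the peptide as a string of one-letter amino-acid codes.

start AUG at pos 4
pos 4: AUG -> F; peptide=F
pos 7: CGG -> L; peptide=FL
pos 10: UUU -> T; peptide=FLT
pos 13: GUU -> P; peptide=FLTP
pos 16: UAG -> STOP

Answer: FLTP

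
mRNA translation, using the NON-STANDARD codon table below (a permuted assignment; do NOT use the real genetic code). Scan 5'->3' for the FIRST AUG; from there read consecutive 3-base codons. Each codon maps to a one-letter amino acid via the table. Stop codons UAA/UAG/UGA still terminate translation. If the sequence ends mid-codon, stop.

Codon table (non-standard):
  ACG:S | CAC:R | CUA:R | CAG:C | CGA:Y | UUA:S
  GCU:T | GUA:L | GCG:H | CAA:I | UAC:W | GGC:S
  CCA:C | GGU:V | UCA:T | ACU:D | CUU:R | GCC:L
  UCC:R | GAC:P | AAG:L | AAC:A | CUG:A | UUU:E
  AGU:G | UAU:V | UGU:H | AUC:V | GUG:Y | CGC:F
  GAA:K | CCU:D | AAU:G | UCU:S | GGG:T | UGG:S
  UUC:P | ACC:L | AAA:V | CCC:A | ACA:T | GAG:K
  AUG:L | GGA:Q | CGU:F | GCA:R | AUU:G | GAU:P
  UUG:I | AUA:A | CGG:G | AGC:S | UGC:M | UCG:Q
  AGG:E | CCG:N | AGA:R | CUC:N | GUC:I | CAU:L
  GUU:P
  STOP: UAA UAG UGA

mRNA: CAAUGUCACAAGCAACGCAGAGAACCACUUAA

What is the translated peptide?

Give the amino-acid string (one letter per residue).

Answer: LTIRSCRLD

Derivation:
start AUG at pos 2
pos 2: AUG -> L; peptide=L
pos 5: UCA -> T; peptide=LT
pos 8: CAA -> I; peptide=LTI
pos 11: GCA -> R; peptide=LTIR
pos 14: ACG -> S; peptide=LTIRS
pos 17: CAG -> C; peptide=LTIRSC
pos 20: AGA -> R; peptide=LTIRSCR
pos 23: ACC -> L; peptide=LTIRSCRL
pos 26: ACU -> D; peptide=LTIRSCRLD
pos 29: UAA -> STOP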